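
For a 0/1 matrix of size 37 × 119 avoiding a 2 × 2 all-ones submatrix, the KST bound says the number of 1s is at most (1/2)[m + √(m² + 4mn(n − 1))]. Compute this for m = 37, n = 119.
z(37, 119; 2, 2) ≤ (1/2)[37 + √(37² + 4·37·119·118)] = (1/2)[37 + √2079585] = 739.5383

Kővári–Sós–Turán: let r_1, ..., r_37 be the row sums and z = Σ r_i the total number of 1s. Each pair of columns can share at most one row with both entries 1 (else a 2×2 all-ones block appears), so Σ_i C(r_i, 2) ≤ C(119, 2) = 7021. By convexity Σ_i C(r_i, 2) ≥ 37·C(z/37, 2) = z(z − 37)/(2·37), giving z² − 37z − 37·119·118 ≤ 0 and hence z ≤ (1/2)[37 + √(1369 + 4·519554)] = (1/2)[37 + √2079585] ≈ (1/2)(37 + 1442.0766) = 739.5383.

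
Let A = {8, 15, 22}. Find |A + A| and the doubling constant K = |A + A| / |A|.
K = |A + A| / |A| = 5/3

Enumerate A + A = {a + b : a, b ∈ A}. With |A| = 3, there are |A|^2 = 9 ordered sum pairs; collecting distinct values, A + A = {16, 23, 30, 37, 44}, so |A + A| = 5. Thus K = 5/3. Here |A + A| = 2|A| − 1 = 5, the minimum possible — so K = 5/3 is minimal, which holds iff A is an arithmetic progression.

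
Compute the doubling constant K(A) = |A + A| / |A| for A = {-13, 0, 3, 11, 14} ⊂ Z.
K = |A + A| / |A| = 14/5

Enumerate A + A = {a + b : a, b ∈ A}. With |A| = 5, there are |A|^2 = 25 ordered sum pairs; collecting distinct values, A + A = {-26, -13, -10, -2, 0, 1, 3, 6, 11, 14, 17, 22, 25, 28}, so |A + A| = 14. Thus K = 14/5. For comparison, the minimum possible |A + A| over all 5-element sets is 2·5 − 1 = 9 (so min K = 9/5), attained only by arithmetic progressions.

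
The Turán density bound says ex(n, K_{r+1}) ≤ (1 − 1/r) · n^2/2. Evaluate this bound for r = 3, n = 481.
Turán density bound = (2/3) · 481^2/2 = 231361/3 ≈ 77120.3333

Turán's theorem: ex(n, K_{r+1}) is achieved by the complete r-partite Turán graph T(n, r) with parts as balanced as possible, and is at most (1 − 1/r) · n^2/2. For r = 3, n = 481: the density bound is (2/3) · 231361/2 = 231361/3 ≈ 77120.3333. The integer-valued extremum is e(T(481, 3)) = 77120, which is strictly less than the density bound 231361/3 since 3 ∤ 481 (the parts of T(481, 3) cannot all be equal).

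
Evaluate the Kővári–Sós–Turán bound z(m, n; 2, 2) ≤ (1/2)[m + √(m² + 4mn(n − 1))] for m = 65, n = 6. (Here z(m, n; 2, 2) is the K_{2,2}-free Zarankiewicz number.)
z(65, 6; 2, 2) ≤ (1/2)[65 + √(65² + 4·65·6·5)] = (1/2)[65 + √12025] = 87.3293

Kővári–Sós–Turán: let r_1, ..., r_65 be the row sums and z = Σ r_i the total number of 1s. Each pair of columns can share at most one row with both entries 1 (else a 2×2 all-ones block appears), so Σ_i C(r_i, 2) ≤ C(6, 2) = 15. By convexity Σ_i C(r_i, 2) ≥ 65·C(z/65, 2) = z(z − 65)/(2·65), giving z² − 65z − 65·6·5 ≤ 0 and hence z ≤ (1/2)[65 + √(4225 + 4·1950)] = (1/2)[65 + √12025] ≈ (1/2)(65 + 109.6586) = 87.3293.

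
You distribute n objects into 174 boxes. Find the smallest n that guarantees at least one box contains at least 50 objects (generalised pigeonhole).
n = (50 − 1)·174 + 1 = 8527

By the generalised pigeonhole principle, to guarantee some box contains ≥ r objects we need more than (r − 1) · k objects total. Threshold: n = (r − 1) · k + 1. With r = 50 and k = 174: n = 49 · 174 + 1 = 8526 + 1 = 8527. For n = 8526 = 49 · 174, we can put exactly 49 objects in every box, avoiding 50 in any single one — so 8527 is tight.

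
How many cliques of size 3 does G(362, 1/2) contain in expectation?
E[# K_3] = C(362, 3) · (1/2)^C(3, 2) = 7840920 / 2^3 = 980115

For each 3-subset S of vertices (there are C(362, 3) = 7840920 such S), let X_S = 1 if S induces a K_3 (all C(3, 2) = 3 edges present). Then P(X_S = 1) = (1/2)^3 = 1/8. By linearity of expectation, E[# K_3] = C(362, 3) · (1/2)^3 = 7840920 / 8 = 980115.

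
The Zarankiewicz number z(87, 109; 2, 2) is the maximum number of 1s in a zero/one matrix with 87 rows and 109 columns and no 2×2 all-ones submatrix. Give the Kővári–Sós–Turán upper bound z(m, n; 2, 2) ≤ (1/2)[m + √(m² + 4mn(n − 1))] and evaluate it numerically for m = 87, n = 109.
z(87, 109; 2, 2) ≤ (1/2)[87 + √(87² + 4·87·109·108)] = (1/2)[87 + √4104225] = 1056.4443

Kővári–Sós–Turán: let r_1, ..., r_87 be the row sums and z = Σ r_i the total number of 1s. Each pair of columns can share at most one row with both entries 1 (else a 2×2 all-ones block appears), so Σ_i C(r_i, 2) ≤ C(109, 2) = 5886. By convexity Σ_i C(r_i, 2) ≥ 87·C(z/87, 2) = z(z − 87)/(2·87), giving z² − 87z − 87·109·108 ≤ 0 and hence z ≤ (1/2)[87 + √(7569 + 4·1024164)] = (1/2)[87 + √4104225] ≈ (1/2)(87 + 2025.8887) = 1056.4443.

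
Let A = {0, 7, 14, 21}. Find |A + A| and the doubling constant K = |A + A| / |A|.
K = |A + A| / |A| = 7/4

Enumerate A + A = {a + b : a, b ∈ A}. With |A| = 4, there are |A|^2 = 16 ordered sum pairs; collecting distinct values, A + A = {0, 7, 14, 21, 28, 35, 42}, so |A + A| = 7. Thus K = 7/4. Here |A + A| = 2|A| − 1 = 7, the minimum possible — so K = 7/4 is minimal, which holds iff A is an arithmetic progression.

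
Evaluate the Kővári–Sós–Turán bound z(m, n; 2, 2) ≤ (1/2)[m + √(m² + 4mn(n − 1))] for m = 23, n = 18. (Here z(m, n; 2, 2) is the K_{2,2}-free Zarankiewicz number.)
z(23, 18; 2, 2) ≤ (1/2)[23 + √(23² + 4·23·18·17)] = (1/2)[23 + √28681] = 96.1773

Kővári–Sós–Turán: let r_1, ..., r_23 be the row sums and z = Σ r_i the total number of 1s. Each pair of columns can share at most one row with both entries 1 (else a 2×2 all-ones block appears), so Σ_i C(r_i, 2) ≤ C(18, 2) = 153. By convexity Σ_i C(r_i, 2) ≥ 23·C(z/23, 2) = z(z − 23)/(2·23), giving z² − 23z − 23·18·17 ≤ 0 and hence z ≤ (1/2)[23 + √(529 + 4·7038)] = (1/2)[23 + √28681] ≈ (1/2)(23 + 169.3547) = 96.1773.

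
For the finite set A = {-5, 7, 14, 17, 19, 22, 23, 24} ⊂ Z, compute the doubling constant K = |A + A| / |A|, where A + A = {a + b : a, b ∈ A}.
K = |A + A| / |A| = 30/8 = 15/4

Enumerate A + A = {a + b : a, b ∈ A}. With |A| = 8, there are |A|^2 = 64 ordered sum pairs; collecting distinct values, A + A = {-10, 2, 9, 12, 14, 17, 18, 19, 21, 24, 26, 28, 29, 30, 31, 33, 34, 36, 37, 38, 39, 40, 41, 42, 43, 44, 45, 46, 47, 48}, so |A + A| = 30. Thus K = 30/8 = 15/4. For comparison, the minimum possible |A + A| over all 8-element sets is 2·8 − 1 = 15 (so min K = 15/8), attained only by arithmetic progressions.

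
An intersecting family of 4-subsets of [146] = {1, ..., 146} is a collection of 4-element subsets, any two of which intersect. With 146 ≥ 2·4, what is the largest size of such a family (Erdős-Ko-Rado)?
max |F| = C(145, 3) = 497640

Erdős-Ko-Rado (1961): when n ≥ 2k, max |F| = C(n−1, k−1). The bound is attained by the star {A : i ∈ A} for any fixed i ∈ [n]. Here C(146−1, 4−1) = C(145, 3) = 497640.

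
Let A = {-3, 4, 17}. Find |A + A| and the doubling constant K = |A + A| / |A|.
K = |A + A| / |A| = 6/3 = 2

Enumerate A + A = {a + b : a, b ∈ A}. With |A| = 3, there are |A|^2 = 9 ordered sum pairs; collecting distinct values, A + A = {-6, 1, 8, 14, 21, 34}, so |A + A| = 6. Thus K = 6/3 = 2. For comparison, the minimum possible |A + A| over all 3-element sets is 2·3 − 1 = 5 (so min K = 5/3), attained only by arithmetic progressions.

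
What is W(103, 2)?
W(103, 2) = 103 + 1 = 104

A 2-term AP is any pair of integers, so a monochromatic 2-AP exists iff some colour is used at least twice. With 103 colours, the colouring i ↦ i on {1, ..., 103} uses each colour once, avoiding any monochromatic pair, so W(103, 2) > 103. For {1, ..., 104}, pigeonhole forces two integers of the same colour, which form a monochromatic 2-AP. Hence W(103, 2) = 104.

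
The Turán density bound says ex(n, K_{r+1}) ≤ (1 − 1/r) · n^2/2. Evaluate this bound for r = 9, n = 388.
Turán density bound = (8/9) · 388^2/2 = 602176/9 ≈ 66908.4444

Turán's theorem: ex(n, K_{r+1}) is achieved by the complete r-partite Turán graph T(n, r) with parts as balanced as possible, and is at most (1 − 1/r) · n^2/2. For r = 9, n = 388: the density bound is (8/9) · 150544/2 = 602176/9 ≈ 66908.4444. The integer-valued extremum is e(T(388, 9)) = 66908, which is strictly less than the density bound 602176/9 since 9 ∤ 388 (the parts of T(388, 9) cannot all be equal).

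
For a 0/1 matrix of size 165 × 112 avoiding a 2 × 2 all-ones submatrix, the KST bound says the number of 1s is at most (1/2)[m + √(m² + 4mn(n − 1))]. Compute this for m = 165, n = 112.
z(165, 112; 2, 2) ≤ (1/2)[165 + √(165² + 4·165·112·111)] = (1/2)[165 + √8232345] = 1517.1032

Kővári–Sós–Turán: let r_1, ..., r_165 be the row sums and z = Σ r_i the total number of 1s. Each pair of columns can share at most one row with both entries 1 (else a 2×2 all-ones block appears), so Σ_i C(r_i, 2) ≤ C(112, 2) = 6216. By convexity Σ_i C(r_i, 2) ≥ 165·C(z/165, 2) = z(z − 165)/(2·165), giving z² − 165z − 165·112·111 ≤ 0 and hence z ≤ (1/2)[165 + √(27225 + 4·2051280)] = (1/2)[165 + √8232345] ≈ (1/2)(165 + 2869.2063) = 1517.1032.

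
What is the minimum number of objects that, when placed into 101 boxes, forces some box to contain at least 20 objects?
n = (20 − 1)·101 + 1 = 1920

By the generalised pigeonhole principle, to guarantee some box contains ≥ r objects we need more than (r − 1) · k objects total. Threshold: n = (r − 1) · k + 1. With r = 20 and k = 101: n = 19 · 101 + 1 = 1919 + 1 = 1920. For n = 1919 = 19 · 101, we can put exactly 19 objects in every box, avoiding 20 in any single one — so 1920 is tight.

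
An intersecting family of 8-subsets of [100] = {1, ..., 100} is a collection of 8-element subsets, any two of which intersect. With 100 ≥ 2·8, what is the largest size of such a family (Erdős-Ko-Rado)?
max |F| = C(99, 7) = 14887031544

The Erdős-Ko-Rado theorem states: for n ≥ 2k, an intersecting family of k-subsets of an n-element set has size at most C(n − 1, k − 1), with equality for 'star' families {A ⊆ [n] : |A| = k, i ∈ A} (fix an element i). For n = 100, k = 8: C(99, 7) = 14887031544.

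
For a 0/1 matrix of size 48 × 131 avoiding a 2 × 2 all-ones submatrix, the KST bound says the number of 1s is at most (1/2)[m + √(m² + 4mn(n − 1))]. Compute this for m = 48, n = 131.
z(48, 131; 2, 2) ≤ (1/2)[48 + √(48² + 4·48·131·130)] = (1/2)[48 + √3272064] = 928.4424

Kővári–Sós–Turán: let r_1, ..., r_48 be the row sums and z = Σ r_i the total number of 1s. Each pair of columns can share at most one row with both entries 1 (else a 2×2 all-ones block appears), so Σ_i C(r_i, 2) ≤ C(131, 2) = 8515. By convexity Σ_i C(r_i, 2) ≥ 48·C(z/48, 2) = z(z − 48)/(2·48), giving z² − 48z − 48·131·130 ≤ 0 and hence z ≤ (1/2)[48 + √(2304 + 4·817440)] = (1/2)[48 + √3272064] ≈ (1/2)(48 + 1808.8847) = 928.4424.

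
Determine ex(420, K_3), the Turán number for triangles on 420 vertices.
ex(420, K_3) = ⌊420^2/4⌋ = 44100

Mantel (1907): a triangle-free graph on n vertices has at most ⌊n^2/4⌋ edges, with equality for the complete bipartite graph K_{⌊n/2⌋, ⌈n/2⌉}. For n = 420: ⌊420^2/4⌋ = ⌊176400/4⌋ = 44100. The extremal graph is K_{210, 210}, which has 210·210 = 44100 edges.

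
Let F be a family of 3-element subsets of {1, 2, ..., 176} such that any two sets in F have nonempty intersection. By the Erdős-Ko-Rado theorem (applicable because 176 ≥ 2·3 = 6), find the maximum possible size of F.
max |F| = C(175, 2) = 15225

The Erdős-Ko-Rado theorem states: for n ≥ 2k, an intersecting family of k-subsets of an n-element set has size at most C(n − 1, k − 1), with equality for 'star' families {A ⊆ [n] : |A| = k, i ∈ A} (fix an element i). For n = 176, k = 3: C(175, 2) = 15225.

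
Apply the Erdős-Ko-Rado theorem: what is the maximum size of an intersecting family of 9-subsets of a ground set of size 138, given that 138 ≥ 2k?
max |F| = C(137, 8) = 2499296258745

The Erdős-Ko-Rado theorem states: for n ≥ 2k, an intersecting family of k-subsets of an n-element set has size at most C(n − 1, k − 1), with equality for 'star' families {A ⊆ [n] : |A| = k, i ∈ A} (fix an element i). For n = 138, k = 9: C(137, 8) = 2499296258745.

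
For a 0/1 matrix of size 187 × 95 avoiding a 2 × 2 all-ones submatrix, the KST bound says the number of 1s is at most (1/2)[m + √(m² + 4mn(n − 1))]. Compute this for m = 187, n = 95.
z(187, 95; 2, 2) ≤ (1/2)[187 + √(187² + 4·187·95·94)] = (1/2)[187 + √6714609] = 1389.1281

Kővári–Sós–Turán: let r_1, ..., r_187 be the row sums and z = Σ r_i the total number of 1s. Each pair of columns can share at most one row with both entries 1 (else a 2×2 all-ones block appears), so Σ_i C(r_i, 2) ≤ C(95, 2) = 4465. By convexity Σ_i C(r_i, 2) ≥ 187·C(z/187, 2) = z(z − 187)/(2·187), giving z² − 187z − 187·95·94 ≤ 0 and hence z ≤ (1/2)[187 + √(34969 + 4·1669910)] = (1/2)[187 + √6714609] ≈ (1/2)(187 + 2591.2563) = 1389.1281.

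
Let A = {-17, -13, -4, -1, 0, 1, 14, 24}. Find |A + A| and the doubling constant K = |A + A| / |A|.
K = |A + A| / |A| = 32/8 = 4

Enumerate A + A = {a + b : a, b ∈ A}. With |A| = 8, there are |A|^2 = 64 ordered sum pairs; collecting distinct values, A + A = {-34, -30, -26, -21, -18, -17, -16, -14, -13, -12, -8, -5, -4, -3, -2, -1, 0, 1, 2, 7, 10, 11, 13, 14, 15, 20, 23, 24, 25, 28, 38, 48}, so |A + A| = 32. Thus K = 32/8 = 4. For comparison, the minimum possible |A + A| over all 8-element sets is 2·8 − 1 = 15 (so min K = 15/8), attained only by arithmetic progressions.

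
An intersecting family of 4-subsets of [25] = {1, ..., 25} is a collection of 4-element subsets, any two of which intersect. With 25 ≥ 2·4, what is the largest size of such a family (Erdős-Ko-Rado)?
max |F| = C(24, 3) = 2024

The Erdős-Ko-Rado theorem states: for n ≥ 2k, an intersecting family of k-subsets of an n-element set has size at most C(n − 1, k − 1), with equality for 'star' families {A ⊆ [n] : |A| = k, i ∈ A} (fix an element i). For n = 25, k = 4: C(24, 3) = 2024.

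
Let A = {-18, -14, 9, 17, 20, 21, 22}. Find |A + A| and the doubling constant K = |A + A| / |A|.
K = |A + A| / |A| = 26/7

Enumerate A + A = {a + b : a, b ∈ A}. With |A| = 7, there are |A|^2 = 49 ordered sum pairs; collecting distinct values, A + A = {-36, -32, -28, -9, -5, -1, 2, 3, 4, 6, 7, 8, 18, 26, 29, 30, 31, 34, 37, 38, 39, 40, 41, 42, 43, 44}, so |A + A| = 26. Thus K = 26/7. For comparison, the minimum possible |A + A| over all 7-element sets is 2·7 − 1 = 13 (so min K = 13/7), attained only by arithmetic progressions.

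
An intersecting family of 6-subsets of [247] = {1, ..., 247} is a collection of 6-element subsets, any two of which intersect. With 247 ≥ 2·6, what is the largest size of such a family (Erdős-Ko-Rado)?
max |F| = C(246, 5) = 7206616494

The Erdős-Ko-Rado theorem states: for n ≥ 2k, an intersecting family of k-subsets of an n-element set has size at most C(n − 1, k − 1), with equality for 'star' families {A ⊆ [n] : |A| = k, i ∈ A} (fix an element i). For n = 247, k = 6: C(246, 5) = 7206616494.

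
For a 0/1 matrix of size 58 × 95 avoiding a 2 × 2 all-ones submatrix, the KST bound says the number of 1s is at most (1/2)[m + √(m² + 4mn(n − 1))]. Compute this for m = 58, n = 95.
z(58, 95; 2, 2) ≤ (1/2)[58 + √(58² + 4·58·95·94)] = (1/2)[58 + √2075124] = 749.2645

Kővári–Sós–Turán: let r_1, ..., r_58 be the row sums and z = Σ r_i the total number of 1s. Each pair of columns can share at most one row with both entries 1 (else a 2×2 all-ones block appears), so Σ_i C(r_i, 2) ≤ C(95, 2) = 4465. By convexity Σ_i C(r_i, 2) ≥ 58·C(z/58, 2) = z(z − 58)/(2·58), giving z² − 58z − 58·95·94 ≤ 0 and hence z ≤ (1/2)[58 + √(3364 + 4·517940)] = (1/2)[58 + √2075124] ≈ (1/2)(58 + 1440.5291) = 749.2645.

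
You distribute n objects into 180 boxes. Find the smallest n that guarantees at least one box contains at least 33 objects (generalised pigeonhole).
n = (33 − 1)·180 + 1 = 5761

By the generalised pigeonhole principle, to guarantee some box contains ≥ r objects we need more than (r − 1) · k objects total. Threshold: n = (r − 1) · k + 1. With r = 33 and k = 180: n = 32 · 180 + 1 = 5760 + 1 = 5761. For n = 5760 = 32 · 180, we can put exactly 32 objects in every box, avoiding 33 in any single one — so 5761 is tight.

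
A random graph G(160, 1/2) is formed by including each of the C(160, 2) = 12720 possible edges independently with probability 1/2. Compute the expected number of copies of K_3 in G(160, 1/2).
E[# K_3] = C(160, 3) · (1/2)^C(3, 2) = 669920 / 2^3 = 83740

For each 3-subset S of vertices (there are C(160, 3) = 669920 such S), let X_S = 1 if S induces a K_3 (all C(3, 2) = 3 edges present). Then P(X_S = 1) = (1/2)^3 = 1/8. By linearity of expectation, E[# K_3] = C(160, 3) · (1/2)^3 = 669920 / 8 = 83740.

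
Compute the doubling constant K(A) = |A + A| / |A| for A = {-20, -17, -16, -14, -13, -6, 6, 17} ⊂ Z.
K = |A + A| / |A| = 31/8

Enumerate A + A = {a + b : a, b ∈ A}. With |A| = 8, there are |A|^2 = 64 ordered sum pairs; collecting distinct values, A + A = {-40, -37, -36, -34, -33, -32, -31, -30, -29, -28, -27, -26, -23, -22, -20, -19, -14, -12, -11, -10, -8, -7, -3, 0, 1, 3, 4, 11, 12, 23, 34}, so |A + A| = 31. Thus K = 31/8. For comparison, the minimum possible |A + A| over all 8-element sets is 2·8 − 1 = 15 (so min K = 15/8), attained only by arithmetic progressions.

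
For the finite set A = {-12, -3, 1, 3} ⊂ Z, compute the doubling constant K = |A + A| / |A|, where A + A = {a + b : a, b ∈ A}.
K = |A + A| / |A| = 10/4 = 5/2

Enumerate A + A = {a + b : a, b ∈ A}. With |A| = 4, there are |A|^2 = 16 ordered sum pairs; collecting distinct values, A + A = {-24, -15, -11, -9, -6, -2, 0, 2, 4, 6}, so |A + A| = 10. Thus K = 10/4 = 5/2. For comparison, the minimum possible |A + A| over all 4-element sets is 2·4 − 1 = 7 (so min K = 7/4), attained only by arithmetic progressions.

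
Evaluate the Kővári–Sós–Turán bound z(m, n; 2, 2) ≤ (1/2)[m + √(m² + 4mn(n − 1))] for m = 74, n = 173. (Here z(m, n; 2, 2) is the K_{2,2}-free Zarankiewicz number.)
z(74, 173; 2, 2) ≤ (1/2)[74 + √(74² + 4·74·173·172)] = (1/2)[74 + √8813252] = 1521.3561

Kővári–Sós–Turán: let r_1, ..., r_74 be the row sums and z = Σ r_i the total number of 1s. Each pair of columns can share at most one row with both entries 1 (else a 2×2 all-ones block appears), so Σ_i C(r_i, 2) ≤ C(173, 2) = 14878. By convexity Σ_i C(r_i, 2) ≥ 74·C(z/74, 2) = z(z − 74)/(2·74), giving z² − 74z − 74·173·172 ≤ 0 and hence z ≤ (1/2)[74 + √(5476 + 4·2201944)] = (1/2)[74 + √8813252] ≈ (1/2)(74 + 2968.7122) = 1521.3561.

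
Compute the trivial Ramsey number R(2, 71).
R(2, 71) = 71

R(2, k) = k for all k ≥ 2: in a 2-colouring of K_k, either some edge is red (a red K_2) or all edges are blue (a blue K_k). And K_{70} coloured all-blue has no blue K_71, so R(2, 71) > 70. Hence R(2, 71) = 71.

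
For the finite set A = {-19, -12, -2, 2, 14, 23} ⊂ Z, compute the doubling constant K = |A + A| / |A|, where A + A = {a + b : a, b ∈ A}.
K = |A + A| / |A| = 20/6 = 10/3

Enumerate A + A = {a + b : a, b ∈ A}. With |A| = 6, there are |A|^2 = 36 ordered sum pairs; collecting distinct values, A + A = {-38, -31, -24, -21, -17, -14, -10, -5, -4, 0, 2, 4, 11, 12, 16, 21, 25, 28, 37, 46}, so |A + A| = 20. Thus K = 20/6 = 10/3. For comparison, the minimum possible |A + A| over all 6-element sets is 2·6 − 1 = 11 (so min K = 11/6), attained only by arithmetic progressions.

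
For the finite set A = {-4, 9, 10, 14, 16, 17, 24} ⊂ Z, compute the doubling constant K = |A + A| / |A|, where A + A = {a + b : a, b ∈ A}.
K = |A + A| / |A| = 24/7

Enumerate A + A = {a + b : a, b ∈ A}. With |A| = 7, there are |A|^2 = 49 ordered sum pairs; collecting distinct values, A + A = {-8, 5, 6, 10, 12, 13, 18, 19, 20, 23, 24, 25, 26, 27, 28, 30, 31, 32, 33, 34, 38, 40, 41, 48}, so |A + A| = 24. Thus K = 24/7. For comparison, the minimum possible |A + A| over all 7-element sets is 2·7 − 1 = 13 (so min K = 13/7), attained only by arithmetic progressions.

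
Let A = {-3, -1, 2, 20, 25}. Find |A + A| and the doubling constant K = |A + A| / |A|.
K = |A + A| / |A| = 14/5

Enumerate A + A = {a + b : a, b ∈ A}. With |A| = 5, there are |A|^2 = 25 ordered sum pairs; collecting distinct values, A + A = {-6, -4, -2, -1, 1, 4, 17, 19, 22, 24, 27, 40, 45, 50}, so |A + A| = 14. Thus K = 14/5. For comparison, the minimum possible |A + A| over all 5-element sets is 2·5 − 1 = 9 (so min K = 9/5), attained only by arithmetic progressions.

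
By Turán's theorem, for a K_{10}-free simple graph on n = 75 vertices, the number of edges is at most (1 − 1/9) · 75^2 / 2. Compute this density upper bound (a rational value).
Turán density bound = (8/9) · 75^2/2 = 2500

Turán's theorem: ex(n, K_{r+1}) is achieved by the complete r-partite Turán graph T(n, r) with parts as balanced as possible, and is at most (1 − 1/r) · n^2/2. For r = 9, n = 75: the density bound is (8/9) · 5625/2 = 2500. The integer-valued extremum is e(T(75, 9)) = 2499, which is strictly less than the density bound 2500 since 9 ∤ 75 (the parts of T(75, 9) cannot all be equal).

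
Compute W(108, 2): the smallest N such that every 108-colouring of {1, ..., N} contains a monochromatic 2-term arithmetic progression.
W(108, 2) = 108 + 1 = 109

A 2-term AP is any pair of integers, so a monochromatic 2-AP exists iff some colour is used at least twice. With 108 colours, the colouring i ↦ i on {1, ..., 108} uses each colour once, avoiding any monochromatic pair, so W(108, 2) > 108. For {1, ..., 109}, pigeonhole forces two integers of the same colour, which form a monochromatic 2-AP. Hence W(108, 2) = 109.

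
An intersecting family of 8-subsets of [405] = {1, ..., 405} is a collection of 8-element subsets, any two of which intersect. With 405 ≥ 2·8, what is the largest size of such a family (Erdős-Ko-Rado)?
max |F| = C(404, 7) = 330782297702480

The Erdős-Ko-Rado theorem states: for n ≥ 2k, an intersecting family of k-subsets of an n-element set has size at most C(n − 1, k − 1), with equality for 'star' families {A ⊆ [n] : |A| = k, i ∈ A} (fix an element i). For n = 405, k = 8: C(404, 7) = 330782297702480.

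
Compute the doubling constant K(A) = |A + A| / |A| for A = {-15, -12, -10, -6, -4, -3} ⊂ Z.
K = |A + A| / |A| = 19/6

Enumerate A + A = {a + b : a, b ∈ A}. With |A| = 6, there are |A|^2 = 36 ordered sum pairs; collecting distinct values, A + A = {-30, -27, -25, -24, -22, -21, -20, -19, -18, -16, -15, -14, -13, -12, -10, -9, -8, -7, -6}, so |A + A| = 19. Thus K = 19/6. For comparison, the minimum possible |A + A| over all 6-element sets is 2·6 − 1 = 11 (so min K = 11/6), attained only by arithmetic progressions.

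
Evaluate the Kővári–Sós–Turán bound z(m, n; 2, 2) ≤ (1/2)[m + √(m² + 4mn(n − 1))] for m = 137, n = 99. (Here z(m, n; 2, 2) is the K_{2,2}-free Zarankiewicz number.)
z(137, 99; 2, 2) ≤ (1/2)[137 + √(137² + 4·137·99·98)] = (1/2)[137 + √5335465] = 1223.4313

Kővári–Sós–Turán: let r_1, ..., r_137 be the row sums and z = Σ r_i the total number of 1s. Each pair of columns can share at most one row with both entries 1 (else a 2×2 all-ones block appears), so Σ_i C(r_i, 2) ≤ C(99, 2) = 4851. By convexity Σ_i C(r_i, 2) ≥ 137·C(z/137, 2) = z(z − 137)/(2·137), giving z² − 137z − 137·99·98 ≤ 0 and hence z ≤ (1/2)[137 + √(18769 + 4·1329174)] = (1/2)[137 + √5335465] ≈ (1/2)(137 + 2309.8626) = 1223.4313.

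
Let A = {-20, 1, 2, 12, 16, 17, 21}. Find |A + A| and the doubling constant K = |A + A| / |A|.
K = |A + A| / |A| = 26/7

Enumerate A + A = {a + b : a, b ∈ A}. With |A| = 7, there are |A|^2 = 49 ordered sum pairs; collecting distinct values, A + A = {-40, -19, -18, -8, -4, -3, 1, 2, 3, 4, 13, 14, 17, 18, 19, 22, 23, 24, 28, 29, 32, 33, 34, 37, 38, 42}, so |A + A| = 26. Thus K = 26/7. For comparison, the minimum possible |A + A| over all 7-element sets is 2·7 − 1 = 13 (so min K = 13/7), attained only by arithmetic progressions.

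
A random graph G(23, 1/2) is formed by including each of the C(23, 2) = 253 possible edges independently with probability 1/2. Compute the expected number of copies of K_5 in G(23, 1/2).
E[# K_5] = C(23, 5) · (1/2)^C(5, 2) = 33649 / 2^10 ≈ 32.860352

For each 5-subset S of vertices (there are C(23, 5) = 33649 such S), let X_S = 1 if S induces a K_5 (all C(5, 2) = 10 edges present). Then P(X_S = 1) = (1/2)^10 = 1/1024. By linearity of expectation, E[# K_5] = C(23, 5) · (1/2)^10 = 33649 / 1024 ≈ 32.860352.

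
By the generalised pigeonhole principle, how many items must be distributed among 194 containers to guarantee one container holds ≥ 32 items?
n = (32 − 1)·194 + 1 = 6015

By the generalised pigeonhole principle, to guarantee some box contains ≥ r objects we need more than (r − 1) · k objects total. Threshold: n = (r − 1) · k + 1. With r = 32 and k = 194: n = 31 · 194 + 1 = 6014 + 1 = 6015. For n = 6014 = 31 · 194, we can put exactly 31 objects in every box, avoiding 32 in any single one — so 6015 is tight.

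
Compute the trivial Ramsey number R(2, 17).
R(2, 17) = 17

R(2, k) = k for all k ≥ 2: in a 2-colouring of K_k, either some edge is red (a red K_2) or all edges are blue (a blue K_k). And K_{16} coloured all-blue has no blue K_17, so R(2, 17) > 16. Hence R(2, 17) = 17.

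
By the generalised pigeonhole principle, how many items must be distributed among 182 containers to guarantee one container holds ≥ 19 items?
n = (19 − 1)·182 + 1 = 3277

By the generalised pigeonhole principle, to guarantee some box contains ≥ r objects we need more than (r − 1) · k objects total. Threshold: n = (r − 1) · k + 1. With r = 19 and k = 182: n = 18 · 182 + 1 = 3276 + 1 = 3277. For n = 3276 = 18 · 182, we can put exactly 18 objects in every box, avoiding 19 in any single one — so 3277 is tight.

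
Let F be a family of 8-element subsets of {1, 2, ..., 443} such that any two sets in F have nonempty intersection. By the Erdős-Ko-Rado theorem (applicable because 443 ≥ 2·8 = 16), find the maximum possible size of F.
max |F| = C(442, 7) = 623432668266408

The Erdős-Ko-Rado theorem states: for n ≥ 2k, an intersecting family of k-subsets of an n-element set has size at most C(n − 1, k − 1), with equality for 'star' families {A ⊆ [n] : |A| = k, i ∈ A} (fix an element i). For n = 443, k = 8: C(442, 7) = 623432668266408.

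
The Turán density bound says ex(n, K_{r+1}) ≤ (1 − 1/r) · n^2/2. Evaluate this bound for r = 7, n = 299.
Turán density bound = (6/7) · 299^2/2 = 268203/7 ≈ 38314.7143

Turán's theorem: ex(n, K_{r+1}) is achieved by the complete r-partite Turán graph T(n, r) with parts as balanced as possible, and is at most (1 − 1/r) · n^2/2. For r = 7, n = 299: the density bound is (6/7) · 89401/2 = 268203/7 ≈ 38314.7143. The integer-valued extremum is e(T(299, 7)) = 38314, which is strictly less than the density bound 268203/7 since 7 ∤ 299 (the parts of T(299, 7) cannot all be equal).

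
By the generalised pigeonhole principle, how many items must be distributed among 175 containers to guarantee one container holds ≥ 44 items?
n = (44 − 1)·175 + 1 = 7526

By the generalised pigeonhole principle, to guarantee some box contains ≥ r objects we need more than (r − 1) · k objects total. Threshold: n = (r − 1) · k + 1. With r = 44 and k = 175: n = 43 · 175 + 1 = 7525 + 1 = 7526. For n = 7525 = 43 · 175, we can put exactly 43 objects in every box, avoiding 44 in any single one — so 7526 is tight.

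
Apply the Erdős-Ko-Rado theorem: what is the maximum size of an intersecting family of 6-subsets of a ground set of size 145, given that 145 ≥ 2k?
max |F| = C(144, 5) = 481008528

The Erdős-Ko-Rado theorem states: for n ≥ 2k, an intersecting family of k-subsets of an n-element set has size at most C(n − 1, k − 1), with equality for 'star' families {A ⊆ [n] : |A| = k, i ∈ A} (fix an element i). For n = 145, k = 6: C(144, 5) = 481008528.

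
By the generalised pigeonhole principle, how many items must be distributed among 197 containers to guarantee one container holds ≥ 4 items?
n = (4 − 1)·197 + 1 = 592

By the generalised pigeonhole principle, to guarantee some box contains ≥ r objects we need more than (r − 1) · k objects total. Threshold: n = (r − 1) · k + 1. With r = 4 and k = 197: n = 3 · 197 + 1 = 591 + 1 = 592. For n = 591 = 3 · 197, we can put exactly 3 objects in every box, avoiding 4 in any single one — so 592 is tight.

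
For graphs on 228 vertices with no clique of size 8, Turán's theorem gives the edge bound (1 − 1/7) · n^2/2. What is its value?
Turán density bound = (6/7) · 228^2/2 = 155952/7 ≈ 22278.8571

Turán's theorem: ex(n, K_{r+1}) is achieved by the complete r-partite Turán graph T(n, r) with parts as balanced as possible, and is at most (1 − 1/r) · n^2/2. For r = 7, n = 228: the density bound is (6/7) · 51984/2 = 155952/7 ≈ 22278.8571. The integer-valued extremum is e(T(228, 7)) = 22278, which is strictly less than the density bound 155952/7 since 7 ∤ 228 (the parts of T(228, 7) cannot all be equal).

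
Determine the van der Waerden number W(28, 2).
W(28, 2) = 28 + 1 = 29

A 2-term AP is any pair of integers, so a monochromatic 2-AP exists iff some colour is used at least twice. With 28 colours, the colouring i ↦ i on {1, ..., 28} uses each colour once, avoiding any monochromatic pair, so W(28, 2) > 28. For {1, ..., 29}, pigeonhole forces two integers of the same colour, which form a monochromatic 2-AP. Hence W(28, 2) = 29.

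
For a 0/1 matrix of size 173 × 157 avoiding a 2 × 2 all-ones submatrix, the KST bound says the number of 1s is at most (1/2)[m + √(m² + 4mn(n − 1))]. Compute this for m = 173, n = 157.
z(173, 157; 2, 2) ≤ (1/2)[173 + √(173² + 4·173·157·156)] = (1/2)[173 + √16978393] = 2146.7423

Kővári–Sós–Turán: let r_1, ..., r_173 be the row sums and z = Σ r_i the total number of 1s. Each pair of columns can share at most one row with both entries 1 (else a 2×2 all-ones block appears), so Σ_i C(r_i, 2) ≤ C(157, 2) = 12246. By convexity Σ_i C(r_i, 2) ≥ 173·C(z/173, 2) = z(z − 173)/(2·173), giving z² − 173z − 173·157·156 ≤ 0 and hence z ≤ (1/2)[173 + √(29929 + 4·4237116)] = (1/2)[173 + √16978393] ≈ (1/2)(173 + 4120.4846) = 2146.7423.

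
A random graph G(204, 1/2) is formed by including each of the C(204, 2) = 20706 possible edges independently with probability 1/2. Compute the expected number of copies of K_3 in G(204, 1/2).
E[# K_3] = C(204, 3) · (1/2)^C(3, 2) = 1394204 / 2^3 = 348551/2 = 174275.5

For each 3-subset S of vertices (there are C(204, 3) = 1394204 such S), let X_S = 1 if S induces a K_3 (all C(3, 2) = 3 edges present). Then P(X_S = 1) = (1/2)^3 = 1/8. By linearity of expectation, E[# K_3] = C(204, 3) · (1/2)^3 = 1394204 / 8 = 348551/2 = 174275.5.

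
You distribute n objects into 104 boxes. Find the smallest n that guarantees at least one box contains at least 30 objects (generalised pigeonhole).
n = (30 − 1)·104 + 1 = 3017

By the generalised pigeonhole principle, to guarantee some box contains ≥ r objects we need more than (r − 1) · k objects total. Threshold: n = (r − 1) · k + 1. With r = 30 and k = 104: n = 29 · 104 + 1 = 3016 + 1 = 3017. For n = 3016 = 29 · 104, we can put exactly 29 objects in every box, avoiding 30 in any single one — so 3017 is tight.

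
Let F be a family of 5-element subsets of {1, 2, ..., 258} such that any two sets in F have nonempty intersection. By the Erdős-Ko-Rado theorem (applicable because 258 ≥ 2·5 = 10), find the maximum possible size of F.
max |F| = C(257, 4) = 177556160

The Erdős-Ko-Rado theorem states: for n ≥ 2k, an intersecting family of k-subsets of an n-element set has size at most C(n − 1, k − 1), with equality for 'star' families {A ⊆ [n] : |A| = k, i ∈ A} (fix an element i). For n = 258, k = 5: C(257, 4) = 177556160.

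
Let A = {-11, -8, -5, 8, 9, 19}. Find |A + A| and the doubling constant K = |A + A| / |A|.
K = |A + A| / |A| = 20/6 = 10/3

Enumerate A + A = {a + b : a, b ∈ A}. With |A| = 6, there are |A|^2 = 36 ordered sum pairs; collecting distinct values, A + A = {-22, -19, -16, -13, -10, -3, -2, 0, 1, 3, 4, 8, 11, 14, 16, 17, 18, 27, 28, 38}, so |A + A| = 20. Thus K = 20/6 = 10/3. For comparison, the minimum possible |A + A| over all 6-element sets is 2·6 − 1 = 11 (so min K = 11/6), attained only by arithmetic progressions.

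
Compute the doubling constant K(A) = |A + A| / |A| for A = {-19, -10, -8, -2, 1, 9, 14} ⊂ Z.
K = |A + A| / |A| = 25/7

Enumerate A + A = {a + b : a, b ∈ A}. With |A| = 7, there are |A|^2 = 49 ordered sum pairs; collecting distinct values, A + A = {-38, -29, -27, -21, -20, -18, -16, -12, -10, -9, -7, -5, -4, -1, 1, 2, 4, 6, 7, 10, 12, 15, 18, 23, 28}, so |A + A| = 25. Thus K = 25/7. For comparison, the minimum possible |A + A| over all 7-element sets is 2·7 − 1 = 13 (so min K = 13/7), attained only by arithmetic progressions.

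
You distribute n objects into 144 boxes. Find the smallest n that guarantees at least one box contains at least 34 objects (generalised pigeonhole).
n = (34 − 1)·144 + 1 = 4753

By the generalised pigeonhole principle, to guarantee some box contains ≥ r objects we need more than (r − 1) · k objects total. Threshold: n = (r − 1) · k + 1. With r = 34 and k = 144: n = 33 · 144 + 1 = 4752 + 1 = 4753. For n = 4752 = 33 · 144, we can put exactly 33 objects in every box, avoiding 34 in any single one — so 4753 is tight.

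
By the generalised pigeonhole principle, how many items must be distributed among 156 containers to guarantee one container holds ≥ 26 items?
n = (26 − 1)·156 + 1 = 3901

By the generalised pigeonhole principle, to guarantee some box contains ≥ r objects we need more than (r − 1) · k objects total. Threshold: n = (r − 1) · k + 1. With r = 26 and k = 156: n = 25 · 156 + 1 = 3900 + 1 = 3901. For n = 3900 = 25 · 156, we can put exactly 25 objects in every box, avoiding 26 in any single one — so 3901 is tight.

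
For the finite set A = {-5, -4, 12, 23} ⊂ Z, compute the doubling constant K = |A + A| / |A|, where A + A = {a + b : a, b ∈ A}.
K = |A + A| / |A| = 10/4 = 5/2

Enumerate A + A = {a + b : a, b ∈ A}. With |A| = 4, there are |A|^2 = 16 ordered sum pairs; collecting distinct values, A + A = {-10, -9, -8, 7, 8, 18, 19, 24, 35, 46}, so |A + A| = 10. Thus K = 10/4 = 5/2. For comparison, the minimum possible |A + A| over all 4-element sets is 2·4 − 1 = 7 (so min K = 7/4), attained only by arithmetic progressions.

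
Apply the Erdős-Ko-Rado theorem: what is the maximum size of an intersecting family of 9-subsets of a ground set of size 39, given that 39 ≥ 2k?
max |F| = C(38, 8) = 48903492

The Erdős-Ko-Rado theorem states: for n ≥ 2k, an intersecting family of k-subsets of an n-element set has size at most C(n − 1, k − 1), with equality for 'star' families {A ⊆ [n] : |A| = k, i ∈ A} (fix an element i). For n = 39, k = 9: C(38, 8) = 48903492.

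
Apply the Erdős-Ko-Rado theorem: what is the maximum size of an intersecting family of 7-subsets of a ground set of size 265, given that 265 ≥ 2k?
max |F| = C(264, 6) = 444060444828

Erdős-Ko-Rado (1961): when n ≥ 2k, max |F| = C(n−1, k−1). The bound is attained by the star {A : i ∈ A} for any fixed i ∈ [n]. Here C(265−1, 7−1) = C(264, 6) = 444060444828.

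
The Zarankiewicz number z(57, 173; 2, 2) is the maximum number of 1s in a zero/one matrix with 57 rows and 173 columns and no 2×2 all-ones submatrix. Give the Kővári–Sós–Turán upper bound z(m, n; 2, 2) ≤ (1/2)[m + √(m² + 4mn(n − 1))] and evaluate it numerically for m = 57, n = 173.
z(57, 173; 2, 2) ≤ (1/2)[57 + √(57² + 4·57·173·172)] = (1/2)[57 + √6787617] = 1331.1528

Kővári–Sós–Turán: let r_1, ..., r_57 be the row sums and z = Σ r_i the total number of 1s. Each pair of columns can share at most one row with both entries 1 (else a 2×2 all-ones block appears), so Σ_i C(r_i, 2) ≤ C(173, 2) = 14878. By convexity Σ_i C(r_i, 2) ≥ 57·C(z/57, 2) = z(z − 57)/(2·57), giving z² − 57z − 57·173·172 ≤ 0 and hence z ≤ (1/2)[57 + √(3249 + 4·1696092)] = (1/2)[57 + √6787617] ≈ (1/2)(57 + 2605.3055) = 1331.1528.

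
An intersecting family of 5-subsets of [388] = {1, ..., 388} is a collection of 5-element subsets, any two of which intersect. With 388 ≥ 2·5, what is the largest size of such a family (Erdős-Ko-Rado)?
max |F| = C(387, 4) = 920193120

Erdős-Ko-Rado (1961): when n ≥ 2k, max |F| = C(n−1, k−1). The bound is attained by the star {A : i ∈ A} for any fixed i ∈ [n]. Here C(388−1, 5−1) = C(387, 4) = 920193120.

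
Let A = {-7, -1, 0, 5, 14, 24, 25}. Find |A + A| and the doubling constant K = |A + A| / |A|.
K = |A + A| / |A| = 26/7

Enumerate A + A = {a + b : a, b ∈ A}. With |A| = 7, there are |A|^2 = 49 ordered sum pairs; collecting distinct values, A + A = {-14, -8, -7, -2, -1, 0, 4, 5, 7, 10, 13, 14, 17, 18, 19, 23, 24, 25, 28, 29, 30, 38, 39, 48, 49, 50}, so |A + A| = 26. Thus K = 26/7. For comparison, the minimum possible |A + A| over all 7-element sets is 2·7 − 1 = 13 (so min K = 13/7), attained only by arithmetic progressions.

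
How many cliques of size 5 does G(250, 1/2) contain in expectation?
E[# K_5] = C(250, 5) · (1/2)^C(5, 2) = 7817031300 / 2^10 = 1954257825/256 ≈ 7633819.628906

For each 5-subset S of vertices (there are C(250, 5) = 7817031300 such S), let X_S = 1 if S induces a K_5 (all C(5, 2) = 10 edges present). Then P(X_S = 1) = (1/2)^10 = 1/1024. By linearity of expectation, E[# K_5] = C(250, 5) · (1/2)^10 = 7817031300 / 1024 = 1954257825/256 ≈ 7633819.628906.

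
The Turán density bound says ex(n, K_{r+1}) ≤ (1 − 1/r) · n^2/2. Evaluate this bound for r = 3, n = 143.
Turán density bound = (2/3) · 143^2/2 = 20449/3 ≈ 6816.3333

Turán's theorem: ex(n, K_{r+1}) is achieved by the complete r-partite Turán graph T(n, r) with parts as balanced as possible, and is at most (1 − 1/r) · n^2/2. For r = 3, n = 143: the density bound is (2/3) · 20449/2 = 20449/3 ≈ 6816.3333. The integer-valued extremum is e(T(143, 3)) = 6816, which is strictly less than the density bound 20449/3 since 3 ∤ 143 (the parts of T(143, 3) cannot all be equal).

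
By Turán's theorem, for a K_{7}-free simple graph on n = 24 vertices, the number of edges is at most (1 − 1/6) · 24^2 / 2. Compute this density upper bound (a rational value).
Turán density bound = (5/6) · 24^2/2 = 240

Turán's theorem: ex(n, K_{r+1}) is achieved by the complete r-partite Turán graph T(n, r) with parts as balanced as possible, and is at most (1 − 1/r) · n^2/2. For r = 6, n = 24: the density bound is (5/6) · 576/2 = 240. Since 6 ∣ 24, the Turán graph T(24, 6) has parts of equal size 4, and its edge count e(T(24, 6)) = 240 attains the density bound exactly.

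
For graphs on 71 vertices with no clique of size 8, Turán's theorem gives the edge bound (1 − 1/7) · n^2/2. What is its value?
Turán density bound = (6/7) · 71^2/2 = 15123/7 ≈ 2160.4286

Turán's theorem: ex(n, K_{r+1}) is achieved by the complete r-partite Turán graph T(n, r) with parts as balanced as possible, and is at most (1 − 1/r) · n^2/2. For r = 7, n = 71: the density bound is (6/7) · 5041/2 = 15123/7 ≈ 2160.4286. The integer-valued extremum is e(T(71, 7)) = 2160, which is strictly less than the density bound 15123/7 since 7 ∤ 71 (the parts of T(71, 7) cannot all be equal).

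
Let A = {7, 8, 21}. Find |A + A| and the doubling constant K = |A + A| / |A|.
K = |A + A| / |A| = 6/3 = 2

Enumerate A + A = {a + b : a, b ∈ A}. With |A| = 3, there are |A|^2 = 9 ordered sum pairs; collecting distinct values, A + A = {14, 15, 16, 28, 29, 42}, so |A + A| = 6. Thus K = 6/3 = 2. For comparison, the minimum possible |A + A| over all 3-element sets is 2·3 − 1 = 5 (so min K = 5/3), attained only by arithmetic progressions.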